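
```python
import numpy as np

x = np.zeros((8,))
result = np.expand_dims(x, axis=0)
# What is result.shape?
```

(1, 8)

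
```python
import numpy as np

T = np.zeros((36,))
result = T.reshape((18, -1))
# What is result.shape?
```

(18, 2)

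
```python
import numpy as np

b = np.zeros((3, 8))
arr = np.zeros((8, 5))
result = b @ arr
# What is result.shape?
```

(3, 5)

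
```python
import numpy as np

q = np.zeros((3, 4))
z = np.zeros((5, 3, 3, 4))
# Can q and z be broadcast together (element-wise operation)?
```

Yes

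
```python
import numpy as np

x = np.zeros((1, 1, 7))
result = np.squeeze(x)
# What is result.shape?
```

(7,)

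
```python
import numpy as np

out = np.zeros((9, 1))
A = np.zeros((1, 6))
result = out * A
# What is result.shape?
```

(9, 6)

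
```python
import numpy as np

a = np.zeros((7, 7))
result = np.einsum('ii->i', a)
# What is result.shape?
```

(7,)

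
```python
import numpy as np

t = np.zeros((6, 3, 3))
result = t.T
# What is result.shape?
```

(3, 3, 6)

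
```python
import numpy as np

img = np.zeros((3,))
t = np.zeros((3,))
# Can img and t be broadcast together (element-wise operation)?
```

Yes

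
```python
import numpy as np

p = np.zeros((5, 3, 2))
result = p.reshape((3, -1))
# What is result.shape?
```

(3, 10)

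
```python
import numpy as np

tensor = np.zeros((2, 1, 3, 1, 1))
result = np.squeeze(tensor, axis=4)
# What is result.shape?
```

(2, 1, 3, 1)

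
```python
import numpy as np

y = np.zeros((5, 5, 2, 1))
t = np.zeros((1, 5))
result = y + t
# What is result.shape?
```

(5, 5, 2, 5)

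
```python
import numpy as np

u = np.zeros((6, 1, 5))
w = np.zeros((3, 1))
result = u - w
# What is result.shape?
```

(6, 3, 5)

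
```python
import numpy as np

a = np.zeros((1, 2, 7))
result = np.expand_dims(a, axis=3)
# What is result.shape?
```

(1, 2, 7, 1)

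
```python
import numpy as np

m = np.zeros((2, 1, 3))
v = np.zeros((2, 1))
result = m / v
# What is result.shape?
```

(2, 2, 3)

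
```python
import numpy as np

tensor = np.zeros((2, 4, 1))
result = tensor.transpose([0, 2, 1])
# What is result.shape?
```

(2, 1, 4)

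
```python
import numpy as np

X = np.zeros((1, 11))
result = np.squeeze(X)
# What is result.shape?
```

(11,)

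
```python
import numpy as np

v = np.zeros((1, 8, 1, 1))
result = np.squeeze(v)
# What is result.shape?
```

(8,)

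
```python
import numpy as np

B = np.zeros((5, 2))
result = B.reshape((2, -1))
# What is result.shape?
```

(2, 5)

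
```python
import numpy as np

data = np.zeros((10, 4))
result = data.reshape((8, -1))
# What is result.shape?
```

(8, 5)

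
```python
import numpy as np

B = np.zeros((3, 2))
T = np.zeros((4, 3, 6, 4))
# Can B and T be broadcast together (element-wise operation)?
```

No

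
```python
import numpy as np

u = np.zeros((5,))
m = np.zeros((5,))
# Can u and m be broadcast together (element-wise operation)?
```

Yes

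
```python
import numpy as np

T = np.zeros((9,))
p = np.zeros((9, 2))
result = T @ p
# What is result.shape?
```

(2,)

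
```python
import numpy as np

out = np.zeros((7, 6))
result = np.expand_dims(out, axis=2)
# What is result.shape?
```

(7, 6, 1)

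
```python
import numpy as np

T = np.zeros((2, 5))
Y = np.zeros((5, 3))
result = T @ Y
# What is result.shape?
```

(2, 3)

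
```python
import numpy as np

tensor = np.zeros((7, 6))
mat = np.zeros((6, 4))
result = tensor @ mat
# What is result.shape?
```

(7, 4)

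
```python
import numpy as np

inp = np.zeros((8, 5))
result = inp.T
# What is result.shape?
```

(5, 8)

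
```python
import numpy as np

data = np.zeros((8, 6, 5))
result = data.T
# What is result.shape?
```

(5, 6, 8)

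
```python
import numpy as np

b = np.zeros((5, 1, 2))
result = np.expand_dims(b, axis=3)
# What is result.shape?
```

(5, 1, 2, 1)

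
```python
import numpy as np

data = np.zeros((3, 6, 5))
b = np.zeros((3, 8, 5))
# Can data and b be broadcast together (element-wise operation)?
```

No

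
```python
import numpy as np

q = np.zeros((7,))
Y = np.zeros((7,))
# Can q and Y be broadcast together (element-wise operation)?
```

Yes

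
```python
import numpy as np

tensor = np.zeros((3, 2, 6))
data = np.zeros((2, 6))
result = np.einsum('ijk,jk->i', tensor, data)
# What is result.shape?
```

(3,)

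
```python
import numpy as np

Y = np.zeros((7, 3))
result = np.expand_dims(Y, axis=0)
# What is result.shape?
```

(1, 7, 3)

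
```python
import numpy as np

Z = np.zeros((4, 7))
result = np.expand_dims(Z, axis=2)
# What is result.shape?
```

(4, 7, 1)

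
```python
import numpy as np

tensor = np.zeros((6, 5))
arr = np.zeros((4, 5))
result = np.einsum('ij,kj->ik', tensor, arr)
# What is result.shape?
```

(6, 4)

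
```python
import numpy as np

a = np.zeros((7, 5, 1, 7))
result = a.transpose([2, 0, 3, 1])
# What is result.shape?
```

(1, 7, 7, 5)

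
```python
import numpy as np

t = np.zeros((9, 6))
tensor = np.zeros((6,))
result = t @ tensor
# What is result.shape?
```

(9,)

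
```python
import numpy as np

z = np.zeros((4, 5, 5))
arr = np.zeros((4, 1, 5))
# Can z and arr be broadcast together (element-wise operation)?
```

Yes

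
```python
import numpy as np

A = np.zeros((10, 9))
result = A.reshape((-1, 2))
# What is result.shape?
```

(45, 2)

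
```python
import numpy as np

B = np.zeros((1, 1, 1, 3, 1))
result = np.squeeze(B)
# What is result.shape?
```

(3,)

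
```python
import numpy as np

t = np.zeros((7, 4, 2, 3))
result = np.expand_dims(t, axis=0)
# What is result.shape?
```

(1, 7, 4, 2, 3)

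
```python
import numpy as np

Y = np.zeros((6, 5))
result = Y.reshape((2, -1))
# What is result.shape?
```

(2, 15)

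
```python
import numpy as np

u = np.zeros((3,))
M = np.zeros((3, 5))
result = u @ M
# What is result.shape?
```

(5,)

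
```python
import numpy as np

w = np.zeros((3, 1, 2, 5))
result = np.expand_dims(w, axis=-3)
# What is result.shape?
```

(3, 1, 1, 2, 5)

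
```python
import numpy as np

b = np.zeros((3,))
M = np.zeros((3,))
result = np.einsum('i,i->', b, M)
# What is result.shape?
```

()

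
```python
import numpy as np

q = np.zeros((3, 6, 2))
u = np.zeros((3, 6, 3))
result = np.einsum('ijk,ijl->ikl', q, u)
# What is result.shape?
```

(3, 2, 3)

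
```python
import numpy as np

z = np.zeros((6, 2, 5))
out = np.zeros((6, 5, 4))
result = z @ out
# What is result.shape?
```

(6, 2, 4)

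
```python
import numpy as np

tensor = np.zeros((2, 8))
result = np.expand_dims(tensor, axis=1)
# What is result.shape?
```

(2, 1, 8)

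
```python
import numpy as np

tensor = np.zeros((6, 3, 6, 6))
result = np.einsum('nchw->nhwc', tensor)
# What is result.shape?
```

(6, 6, 6, 3)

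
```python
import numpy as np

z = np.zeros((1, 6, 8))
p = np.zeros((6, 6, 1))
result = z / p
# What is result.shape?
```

(6, 6, 8)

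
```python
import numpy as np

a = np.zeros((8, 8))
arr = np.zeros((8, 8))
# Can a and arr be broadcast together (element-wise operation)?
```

Yes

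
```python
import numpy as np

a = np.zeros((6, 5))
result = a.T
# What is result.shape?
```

(5, 6)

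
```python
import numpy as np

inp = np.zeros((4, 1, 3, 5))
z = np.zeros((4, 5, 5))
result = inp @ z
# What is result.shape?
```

(4, 4, 3, 5)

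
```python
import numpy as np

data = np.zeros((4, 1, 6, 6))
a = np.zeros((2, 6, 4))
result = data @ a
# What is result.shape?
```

(4, 2, 6, 4)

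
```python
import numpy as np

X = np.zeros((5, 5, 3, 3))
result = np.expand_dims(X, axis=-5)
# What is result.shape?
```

(1, 5, 5, 3, 3)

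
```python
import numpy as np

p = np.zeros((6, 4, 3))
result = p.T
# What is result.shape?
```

(3, 4, 6)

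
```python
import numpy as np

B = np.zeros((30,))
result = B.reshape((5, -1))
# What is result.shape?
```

(5, 6)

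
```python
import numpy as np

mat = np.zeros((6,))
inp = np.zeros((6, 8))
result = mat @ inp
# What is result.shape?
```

(8,)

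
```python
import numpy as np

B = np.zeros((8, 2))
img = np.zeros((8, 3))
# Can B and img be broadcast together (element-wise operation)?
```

No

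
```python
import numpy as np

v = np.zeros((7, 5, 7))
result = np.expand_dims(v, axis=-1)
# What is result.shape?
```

(7, 5, 7, 1)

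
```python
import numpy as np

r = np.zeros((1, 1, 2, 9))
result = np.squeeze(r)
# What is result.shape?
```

(2, 9)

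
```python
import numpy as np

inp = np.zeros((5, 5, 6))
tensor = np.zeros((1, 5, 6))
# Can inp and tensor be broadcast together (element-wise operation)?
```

Yes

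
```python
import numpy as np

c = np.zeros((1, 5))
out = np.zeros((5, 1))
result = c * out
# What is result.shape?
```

(5, 5)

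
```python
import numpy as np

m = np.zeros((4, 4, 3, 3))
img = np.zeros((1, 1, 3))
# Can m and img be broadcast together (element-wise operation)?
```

Yes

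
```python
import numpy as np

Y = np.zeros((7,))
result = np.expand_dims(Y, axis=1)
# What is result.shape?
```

(7, 1)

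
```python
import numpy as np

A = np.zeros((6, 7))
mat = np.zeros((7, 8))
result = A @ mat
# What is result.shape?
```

(6, 8)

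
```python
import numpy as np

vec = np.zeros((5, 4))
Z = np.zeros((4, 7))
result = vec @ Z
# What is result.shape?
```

(5, 7)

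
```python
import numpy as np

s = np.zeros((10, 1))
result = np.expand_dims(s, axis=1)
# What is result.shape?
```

(10, 1, 1)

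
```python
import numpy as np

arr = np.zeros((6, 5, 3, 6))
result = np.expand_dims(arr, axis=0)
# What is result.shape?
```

(1, 6, 5, 3, 6)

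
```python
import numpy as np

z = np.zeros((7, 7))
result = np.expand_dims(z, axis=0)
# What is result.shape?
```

(1, 7, 7)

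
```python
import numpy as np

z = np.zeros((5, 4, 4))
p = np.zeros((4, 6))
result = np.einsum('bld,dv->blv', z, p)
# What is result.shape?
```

(5, 4, 6)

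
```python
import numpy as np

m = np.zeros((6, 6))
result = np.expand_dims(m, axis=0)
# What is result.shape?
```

(1, 6, 6)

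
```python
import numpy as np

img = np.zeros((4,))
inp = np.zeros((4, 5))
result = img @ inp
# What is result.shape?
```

(5,)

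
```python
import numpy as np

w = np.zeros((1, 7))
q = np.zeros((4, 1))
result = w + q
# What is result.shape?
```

(4, 7)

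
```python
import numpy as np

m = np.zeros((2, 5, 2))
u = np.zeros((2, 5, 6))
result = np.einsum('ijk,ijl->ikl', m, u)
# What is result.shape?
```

(2, 2, 6)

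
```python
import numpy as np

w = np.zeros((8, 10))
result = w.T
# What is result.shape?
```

(10, 8)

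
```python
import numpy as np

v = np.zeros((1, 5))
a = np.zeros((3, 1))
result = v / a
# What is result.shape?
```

(3, 5)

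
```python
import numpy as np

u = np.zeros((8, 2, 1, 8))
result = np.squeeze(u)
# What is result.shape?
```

(8, 2, 8)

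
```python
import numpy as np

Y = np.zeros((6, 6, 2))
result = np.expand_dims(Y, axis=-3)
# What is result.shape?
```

(6, 1, 6, 2)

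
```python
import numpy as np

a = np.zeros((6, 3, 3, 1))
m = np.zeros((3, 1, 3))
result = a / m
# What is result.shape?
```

(6, 3, 3, 3)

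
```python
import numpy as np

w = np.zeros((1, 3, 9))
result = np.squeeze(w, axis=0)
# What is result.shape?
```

(3, 9)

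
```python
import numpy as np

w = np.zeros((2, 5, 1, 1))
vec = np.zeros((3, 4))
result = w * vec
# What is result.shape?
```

(2, 5, 3, 4)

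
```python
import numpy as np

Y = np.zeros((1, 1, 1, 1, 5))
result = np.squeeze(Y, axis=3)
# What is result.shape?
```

(1, 1, 1, 5)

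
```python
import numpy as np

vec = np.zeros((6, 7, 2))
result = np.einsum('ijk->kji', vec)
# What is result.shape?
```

(2, 7, 6)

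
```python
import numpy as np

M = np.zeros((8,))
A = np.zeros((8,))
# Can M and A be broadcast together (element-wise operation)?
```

Yes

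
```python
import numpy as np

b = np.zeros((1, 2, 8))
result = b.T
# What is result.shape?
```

(8, 2, 1)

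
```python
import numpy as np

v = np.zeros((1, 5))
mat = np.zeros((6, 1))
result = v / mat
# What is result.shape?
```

(6, 5)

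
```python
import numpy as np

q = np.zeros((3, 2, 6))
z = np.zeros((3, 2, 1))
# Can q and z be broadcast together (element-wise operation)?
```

Yes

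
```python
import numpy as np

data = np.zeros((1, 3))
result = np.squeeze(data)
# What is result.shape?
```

(3,)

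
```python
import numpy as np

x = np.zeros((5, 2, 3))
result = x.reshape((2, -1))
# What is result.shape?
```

(2, 15)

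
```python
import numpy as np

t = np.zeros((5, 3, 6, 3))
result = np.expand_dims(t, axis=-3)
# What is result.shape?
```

(5, 3, 1, 6, 3)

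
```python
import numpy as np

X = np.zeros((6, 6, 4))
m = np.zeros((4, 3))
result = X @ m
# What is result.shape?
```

(6, 6, 3)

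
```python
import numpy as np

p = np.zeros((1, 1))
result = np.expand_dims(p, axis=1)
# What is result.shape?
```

(1, 1, 1)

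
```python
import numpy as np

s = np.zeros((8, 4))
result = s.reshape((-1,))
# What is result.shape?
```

(32,)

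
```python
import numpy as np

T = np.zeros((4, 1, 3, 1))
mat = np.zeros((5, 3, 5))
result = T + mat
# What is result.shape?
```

(4, 5, 3, 5)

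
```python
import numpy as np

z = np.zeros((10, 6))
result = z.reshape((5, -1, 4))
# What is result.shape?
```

(5, 3, 4)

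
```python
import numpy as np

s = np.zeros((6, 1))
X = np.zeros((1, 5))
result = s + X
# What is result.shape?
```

(6, 5)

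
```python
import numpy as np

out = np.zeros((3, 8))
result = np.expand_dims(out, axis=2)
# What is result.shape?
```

(3, 8, 1)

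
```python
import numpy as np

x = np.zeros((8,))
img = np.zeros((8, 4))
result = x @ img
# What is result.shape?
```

(4,)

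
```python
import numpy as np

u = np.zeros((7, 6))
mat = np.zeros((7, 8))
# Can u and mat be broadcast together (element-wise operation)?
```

No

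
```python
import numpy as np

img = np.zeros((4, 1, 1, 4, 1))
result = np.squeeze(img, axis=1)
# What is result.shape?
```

(4, 1, 4, 1)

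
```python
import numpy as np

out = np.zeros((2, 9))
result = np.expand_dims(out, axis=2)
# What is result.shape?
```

(2, 9, 1)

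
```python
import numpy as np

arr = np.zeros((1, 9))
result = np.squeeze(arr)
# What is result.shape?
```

(9,)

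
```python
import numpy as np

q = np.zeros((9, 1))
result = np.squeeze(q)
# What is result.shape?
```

(9,)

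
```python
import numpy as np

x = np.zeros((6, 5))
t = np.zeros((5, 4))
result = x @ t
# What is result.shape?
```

(6, 4)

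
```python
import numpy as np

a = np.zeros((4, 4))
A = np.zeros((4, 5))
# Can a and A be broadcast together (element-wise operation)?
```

No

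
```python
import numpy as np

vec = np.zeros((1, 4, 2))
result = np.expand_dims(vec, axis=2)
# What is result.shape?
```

(1, 4, 1, 2)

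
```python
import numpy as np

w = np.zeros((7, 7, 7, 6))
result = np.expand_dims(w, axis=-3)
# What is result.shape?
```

(7, 7, 1, 7, 6)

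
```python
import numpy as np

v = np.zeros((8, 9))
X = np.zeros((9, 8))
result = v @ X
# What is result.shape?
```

(8, 8)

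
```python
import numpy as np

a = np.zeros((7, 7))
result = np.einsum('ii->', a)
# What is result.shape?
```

()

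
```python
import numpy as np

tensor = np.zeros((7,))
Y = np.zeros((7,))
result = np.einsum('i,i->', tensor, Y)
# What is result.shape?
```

()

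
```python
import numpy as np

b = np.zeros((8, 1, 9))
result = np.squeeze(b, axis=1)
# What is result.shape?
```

(8, 9)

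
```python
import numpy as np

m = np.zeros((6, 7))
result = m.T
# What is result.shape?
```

(7, 6)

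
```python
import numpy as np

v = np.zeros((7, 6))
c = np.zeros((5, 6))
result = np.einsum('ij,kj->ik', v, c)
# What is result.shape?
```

(7, 5)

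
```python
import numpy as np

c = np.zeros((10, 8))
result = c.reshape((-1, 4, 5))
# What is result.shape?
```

(4, 4, 5)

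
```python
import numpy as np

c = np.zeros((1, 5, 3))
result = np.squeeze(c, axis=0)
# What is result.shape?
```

(5, 3)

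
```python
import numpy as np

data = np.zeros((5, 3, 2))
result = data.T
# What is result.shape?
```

(2, 3, 5)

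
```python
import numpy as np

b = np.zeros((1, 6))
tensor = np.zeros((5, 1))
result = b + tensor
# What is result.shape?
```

(5, 6)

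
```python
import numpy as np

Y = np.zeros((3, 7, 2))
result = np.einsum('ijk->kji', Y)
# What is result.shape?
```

(2, 7, 3)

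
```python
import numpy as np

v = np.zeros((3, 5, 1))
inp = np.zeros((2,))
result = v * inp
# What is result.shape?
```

(3, 5, 2)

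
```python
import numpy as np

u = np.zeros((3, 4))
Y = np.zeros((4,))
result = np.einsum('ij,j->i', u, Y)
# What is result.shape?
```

(3,)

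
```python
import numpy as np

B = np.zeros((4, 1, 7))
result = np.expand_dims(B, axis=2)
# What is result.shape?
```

(4, 1, 1, 7)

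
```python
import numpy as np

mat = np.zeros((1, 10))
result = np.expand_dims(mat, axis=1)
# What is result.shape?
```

(1, 1, 10)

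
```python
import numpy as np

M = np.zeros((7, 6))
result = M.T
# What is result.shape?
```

(6, 7)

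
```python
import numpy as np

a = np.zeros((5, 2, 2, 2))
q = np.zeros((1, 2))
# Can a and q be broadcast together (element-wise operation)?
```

Yes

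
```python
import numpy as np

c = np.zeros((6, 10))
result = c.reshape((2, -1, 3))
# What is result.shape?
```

(2, 10, 3)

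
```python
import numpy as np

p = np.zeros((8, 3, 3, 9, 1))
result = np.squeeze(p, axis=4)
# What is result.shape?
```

(8, 3, 3, 9)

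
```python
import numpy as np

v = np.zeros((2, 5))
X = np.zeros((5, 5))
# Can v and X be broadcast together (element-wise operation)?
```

No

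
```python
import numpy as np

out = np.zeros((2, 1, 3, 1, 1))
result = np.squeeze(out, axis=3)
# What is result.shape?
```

(2, 1, 3, 1)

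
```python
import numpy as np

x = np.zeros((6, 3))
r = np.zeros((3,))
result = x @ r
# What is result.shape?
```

(6,)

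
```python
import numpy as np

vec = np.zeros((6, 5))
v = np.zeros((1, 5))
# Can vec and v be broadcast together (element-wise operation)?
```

Yes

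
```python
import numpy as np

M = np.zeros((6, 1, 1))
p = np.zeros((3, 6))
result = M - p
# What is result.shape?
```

(6, 3, 6)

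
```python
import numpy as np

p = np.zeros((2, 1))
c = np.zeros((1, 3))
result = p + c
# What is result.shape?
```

(2, 3)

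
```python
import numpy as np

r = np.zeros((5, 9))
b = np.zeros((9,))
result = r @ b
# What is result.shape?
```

(5,)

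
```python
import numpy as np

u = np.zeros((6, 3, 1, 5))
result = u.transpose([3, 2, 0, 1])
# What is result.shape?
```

(5, 1, 6, 3)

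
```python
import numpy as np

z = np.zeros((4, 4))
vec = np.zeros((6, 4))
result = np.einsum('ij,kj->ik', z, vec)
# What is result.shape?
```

(4, 6)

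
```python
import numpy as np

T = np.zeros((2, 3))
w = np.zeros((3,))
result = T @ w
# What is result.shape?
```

(2,)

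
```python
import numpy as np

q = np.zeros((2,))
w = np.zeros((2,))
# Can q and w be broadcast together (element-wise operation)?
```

Yes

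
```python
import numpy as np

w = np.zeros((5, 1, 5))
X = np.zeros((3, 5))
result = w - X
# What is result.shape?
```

(5, 3, 5)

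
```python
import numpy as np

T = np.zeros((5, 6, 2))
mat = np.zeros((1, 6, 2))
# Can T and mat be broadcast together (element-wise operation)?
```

Yes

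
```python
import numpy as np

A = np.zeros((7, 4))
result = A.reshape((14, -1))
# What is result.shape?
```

(14, 2)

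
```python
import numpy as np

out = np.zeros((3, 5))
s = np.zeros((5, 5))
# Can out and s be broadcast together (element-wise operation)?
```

No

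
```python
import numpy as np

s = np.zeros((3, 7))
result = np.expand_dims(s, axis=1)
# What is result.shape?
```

(3, 1, 7)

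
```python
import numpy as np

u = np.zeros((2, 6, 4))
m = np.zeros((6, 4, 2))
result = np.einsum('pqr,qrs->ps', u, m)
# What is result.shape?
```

(2, 2)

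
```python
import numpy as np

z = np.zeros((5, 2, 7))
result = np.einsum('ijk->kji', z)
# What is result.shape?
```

(7, 2, 5)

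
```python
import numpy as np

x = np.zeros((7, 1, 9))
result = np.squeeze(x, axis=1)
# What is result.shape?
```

(7, 9)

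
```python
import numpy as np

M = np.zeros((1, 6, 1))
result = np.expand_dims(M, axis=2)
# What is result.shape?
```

(1, 6, 1, 1)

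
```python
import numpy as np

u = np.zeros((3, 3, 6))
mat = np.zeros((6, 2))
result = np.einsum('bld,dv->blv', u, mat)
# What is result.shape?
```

(3, 3, 2)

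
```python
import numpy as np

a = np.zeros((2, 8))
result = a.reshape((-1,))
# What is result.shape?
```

(16,)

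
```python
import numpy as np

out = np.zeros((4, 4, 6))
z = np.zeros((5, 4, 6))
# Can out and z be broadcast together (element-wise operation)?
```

No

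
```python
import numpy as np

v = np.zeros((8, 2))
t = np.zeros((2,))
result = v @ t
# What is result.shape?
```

(8,)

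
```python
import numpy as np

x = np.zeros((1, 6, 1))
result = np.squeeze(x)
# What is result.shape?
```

(6,)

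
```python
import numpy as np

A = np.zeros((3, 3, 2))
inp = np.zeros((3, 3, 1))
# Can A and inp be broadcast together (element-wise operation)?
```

Yes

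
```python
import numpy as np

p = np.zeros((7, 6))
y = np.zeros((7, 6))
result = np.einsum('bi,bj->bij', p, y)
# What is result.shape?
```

(7, 6, 6)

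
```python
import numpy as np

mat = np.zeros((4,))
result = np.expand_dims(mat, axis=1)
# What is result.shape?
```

(4, 1)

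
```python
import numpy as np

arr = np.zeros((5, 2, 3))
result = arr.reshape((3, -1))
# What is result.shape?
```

(3, 10)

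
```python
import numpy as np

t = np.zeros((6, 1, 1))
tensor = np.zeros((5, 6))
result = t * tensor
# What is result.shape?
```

(6, 5, 6)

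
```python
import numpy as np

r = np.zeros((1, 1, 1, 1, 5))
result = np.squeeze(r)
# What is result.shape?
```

(5,)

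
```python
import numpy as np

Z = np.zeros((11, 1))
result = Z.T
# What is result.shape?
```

(1, 11)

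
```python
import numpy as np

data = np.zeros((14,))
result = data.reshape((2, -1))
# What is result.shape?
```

(2, 7)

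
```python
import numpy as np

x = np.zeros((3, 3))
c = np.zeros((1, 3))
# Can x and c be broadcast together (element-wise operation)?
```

Yes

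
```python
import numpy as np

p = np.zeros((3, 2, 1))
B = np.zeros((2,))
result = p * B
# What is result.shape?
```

(3, 2, 2)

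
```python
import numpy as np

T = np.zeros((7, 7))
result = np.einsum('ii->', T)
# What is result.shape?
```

()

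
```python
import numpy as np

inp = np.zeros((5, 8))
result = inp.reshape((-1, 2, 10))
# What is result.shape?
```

(2, 2, 10)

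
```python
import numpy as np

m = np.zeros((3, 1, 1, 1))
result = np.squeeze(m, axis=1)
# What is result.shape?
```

(3, 1, 1)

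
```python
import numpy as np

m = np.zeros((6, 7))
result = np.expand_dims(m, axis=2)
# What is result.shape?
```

(6, 7, 1)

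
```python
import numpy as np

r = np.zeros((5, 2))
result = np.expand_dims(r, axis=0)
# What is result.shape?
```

(1, 5, 2)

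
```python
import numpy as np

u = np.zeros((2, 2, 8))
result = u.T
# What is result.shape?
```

(8, 2, 2)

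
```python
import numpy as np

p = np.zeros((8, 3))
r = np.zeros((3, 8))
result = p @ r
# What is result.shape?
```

(8, 8)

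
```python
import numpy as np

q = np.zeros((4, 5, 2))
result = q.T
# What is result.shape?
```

(2, 5, 4)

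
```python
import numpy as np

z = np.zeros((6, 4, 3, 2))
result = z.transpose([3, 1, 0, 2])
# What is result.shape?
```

(2, 4, 6, 3)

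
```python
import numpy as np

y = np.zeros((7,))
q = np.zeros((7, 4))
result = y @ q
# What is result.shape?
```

(4,)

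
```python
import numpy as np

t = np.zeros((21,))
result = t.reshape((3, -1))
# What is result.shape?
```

(3, 7)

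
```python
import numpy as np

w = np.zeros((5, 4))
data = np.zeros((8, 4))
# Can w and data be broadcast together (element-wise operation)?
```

No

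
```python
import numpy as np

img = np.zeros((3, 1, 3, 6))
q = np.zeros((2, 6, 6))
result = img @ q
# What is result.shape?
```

(3, 2, 3, 6)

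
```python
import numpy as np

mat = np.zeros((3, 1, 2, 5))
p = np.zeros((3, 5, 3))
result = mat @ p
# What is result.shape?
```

(3, 3, 2, 3)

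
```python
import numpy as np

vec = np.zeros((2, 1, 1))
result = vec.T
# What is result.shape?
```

(1, 1, 2)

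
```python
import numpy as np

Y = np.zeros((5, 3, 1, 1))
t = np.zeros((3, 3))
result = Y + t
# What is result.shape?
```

(5, 3, 3, 3)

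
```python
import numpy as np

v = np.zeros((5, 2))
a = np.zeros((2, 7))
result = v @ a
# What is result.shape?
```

(5, 7)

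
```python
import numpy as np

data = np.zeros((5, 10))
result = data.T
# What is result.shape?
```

(10, 5)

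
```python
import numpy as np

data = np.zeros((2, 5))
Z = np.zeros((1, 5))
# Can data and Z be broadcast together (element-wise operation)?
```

Yes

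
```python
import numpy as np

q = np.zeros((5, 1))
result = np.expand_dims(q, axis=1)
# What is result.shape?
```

(5, 1, 1)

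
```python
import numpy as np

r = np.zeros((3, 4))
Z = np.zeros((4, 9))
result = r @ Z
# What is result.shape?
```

(3, 9)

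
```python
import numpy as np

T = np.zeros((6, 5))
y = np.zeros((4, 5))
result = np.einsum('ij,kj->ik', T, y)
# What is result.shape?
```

(6, 4)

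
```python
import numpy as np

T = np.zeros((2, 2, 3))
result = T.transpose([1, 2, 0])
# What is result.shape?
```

(2, 3, 2)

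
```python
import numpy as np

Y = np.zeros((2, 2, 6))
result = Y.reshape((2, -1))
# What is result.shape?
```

(2, 12)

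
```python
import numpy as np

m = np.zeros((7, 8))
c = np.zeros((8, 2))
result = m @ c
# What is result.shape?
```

(7, 2)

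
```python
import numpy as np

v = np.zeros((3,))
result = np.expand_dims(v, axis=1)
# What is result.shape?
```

(3, 1)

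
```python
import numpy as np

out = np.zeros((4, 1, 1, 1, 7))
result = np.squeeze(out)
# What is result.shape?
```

(4, 7)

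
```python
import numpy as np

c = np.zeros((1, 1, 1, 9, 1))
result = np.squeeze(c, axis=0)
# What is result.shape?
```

(1, 1, 9, 1)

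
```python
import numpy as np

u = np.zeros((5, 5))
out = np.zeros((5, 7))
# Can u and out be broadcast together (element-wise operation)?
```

No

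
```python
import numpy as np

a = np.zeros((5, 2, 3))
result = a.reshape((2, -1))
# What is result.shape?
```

(2, 15)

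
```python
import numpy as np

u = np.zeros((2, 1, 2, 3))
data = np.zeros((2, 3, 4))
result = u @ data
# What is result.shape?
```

(2, 2, 2, 4)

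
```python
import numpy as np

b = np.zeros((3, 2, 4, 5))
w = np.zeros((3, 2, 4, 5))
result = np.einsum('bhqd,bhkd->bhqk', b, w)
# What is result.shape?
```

(3, 2, 4, 4)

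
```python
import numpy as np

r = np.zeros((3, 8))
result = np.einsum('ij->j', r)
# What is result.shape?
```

(8,)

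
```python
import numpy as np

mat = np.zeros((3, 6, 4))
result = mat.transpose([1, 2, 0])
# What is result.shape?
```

(6, 4, 3)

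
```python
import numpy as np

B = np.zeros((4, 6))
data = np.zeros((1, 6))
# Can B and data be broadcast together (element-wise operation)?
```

Yes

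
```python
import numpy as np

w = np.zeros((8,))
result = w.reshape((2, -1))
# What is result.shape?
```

(2, 4)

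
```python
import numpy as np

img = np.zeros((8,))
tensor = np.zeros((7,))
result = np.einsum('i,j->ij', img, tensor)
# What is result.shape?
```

(8, 7)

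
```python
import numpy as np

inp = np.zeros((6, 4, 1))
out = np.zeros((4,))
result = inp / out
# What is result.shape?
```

(6, 4, 4)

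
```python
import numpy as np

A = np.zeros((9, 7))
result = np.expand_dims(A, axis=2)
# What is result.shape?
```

(9, 7, 1)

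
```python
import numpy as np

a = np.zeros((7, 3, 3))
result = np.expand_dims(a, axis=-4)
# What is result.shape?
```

(1, 7, 3, 3)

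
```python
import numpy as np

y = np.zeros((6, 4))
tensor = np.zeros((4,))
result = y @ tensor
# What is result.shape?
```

(6,)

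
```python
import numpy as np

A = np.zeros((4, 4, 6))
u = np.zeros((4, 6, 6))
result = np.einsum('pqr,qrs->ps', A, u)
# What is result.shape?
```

(4, 6)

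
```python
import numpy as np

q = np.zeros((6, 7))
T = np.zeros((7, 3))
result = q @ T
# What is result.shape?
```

(6, 3)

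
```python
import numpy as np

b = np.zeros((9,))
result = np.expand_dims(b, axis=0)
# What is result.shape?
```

(1, 9)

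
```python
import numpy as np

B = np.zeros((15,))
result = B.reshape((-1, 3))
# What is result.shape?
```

(5, 3)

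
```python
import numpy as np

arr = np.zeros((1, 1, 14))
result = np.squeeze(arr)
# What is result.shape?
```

(14,)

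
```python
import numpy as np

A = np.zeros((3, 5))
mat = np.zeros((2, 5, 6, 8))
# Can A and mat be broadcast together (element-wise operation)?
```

No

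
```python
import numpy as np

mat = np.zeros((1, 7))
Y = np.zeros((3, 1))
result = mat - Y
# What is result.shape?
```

(3, 7)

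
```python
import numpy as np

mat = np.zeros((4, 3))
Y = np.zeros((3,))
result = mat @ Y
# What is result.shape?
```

(4,)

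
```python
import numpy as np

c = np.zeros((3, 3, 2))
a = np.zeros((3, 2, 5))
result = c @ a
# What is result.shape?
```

(3, 3, 5)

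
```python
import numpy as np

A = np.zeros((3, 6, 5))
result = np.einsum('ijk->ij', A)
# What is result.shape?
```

(3, 6)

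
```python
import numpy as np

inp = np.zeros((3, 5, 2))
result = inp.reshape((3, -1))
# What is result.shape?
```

(3, 10)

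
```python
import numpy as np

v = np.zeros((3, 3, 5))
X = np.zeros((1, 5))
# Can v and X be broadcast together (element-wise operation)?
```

Yes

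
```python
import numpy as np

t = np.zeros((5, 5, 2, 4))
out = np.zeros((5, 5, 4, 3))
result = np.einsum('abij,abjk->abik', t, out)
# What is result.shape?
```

(5, 5, 2, 3)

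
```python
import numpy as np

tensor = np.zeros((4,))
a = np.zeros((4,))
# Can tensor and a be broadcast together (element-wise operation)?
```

Yes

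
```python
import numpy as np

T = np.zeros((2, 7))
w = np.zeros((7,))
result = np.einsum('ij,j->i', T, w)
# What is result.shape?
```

(2,)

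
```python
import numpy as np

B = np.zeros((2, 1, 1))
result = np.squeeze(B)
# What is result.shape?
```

(2,)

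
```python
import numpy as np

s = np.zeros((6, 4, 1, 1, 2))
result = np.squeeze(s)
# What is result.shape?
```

(6, 4, 2)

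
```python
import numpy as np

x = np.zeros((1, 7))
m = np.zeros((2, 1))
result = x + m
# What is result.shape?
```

(2, 7)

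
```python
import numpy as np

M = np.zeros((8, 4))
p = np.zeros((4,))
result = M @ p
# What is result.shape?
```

(8,)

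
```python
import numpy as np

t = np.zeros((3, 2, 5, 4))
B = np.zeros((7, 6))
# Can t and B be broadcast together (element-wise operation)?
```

No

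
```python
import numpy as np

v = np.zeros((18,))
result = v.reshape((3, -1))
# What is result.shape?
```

(3, 6)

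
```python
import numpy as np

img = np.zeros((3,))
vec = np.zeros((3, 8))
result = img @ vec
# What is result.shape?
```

(8,)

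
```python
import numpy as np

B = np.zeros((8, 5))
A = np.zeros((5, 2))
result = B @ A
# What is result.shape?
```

(8, 2)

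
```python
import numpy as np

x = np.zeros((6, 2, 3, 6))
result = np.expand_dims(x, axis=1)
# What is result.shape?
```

(6, 1, 2, 3, 6)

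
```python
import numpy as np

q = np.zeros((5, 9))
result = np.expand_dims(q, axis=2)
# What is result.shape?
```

(5, 9, 1)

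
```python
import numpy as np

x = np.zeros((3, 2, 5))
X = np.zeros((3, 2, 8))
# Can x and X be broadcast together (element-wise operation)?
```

No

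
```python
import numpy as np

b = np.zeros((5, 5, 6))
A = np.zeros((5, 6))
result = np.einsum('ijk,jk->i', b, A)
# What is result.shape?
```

(5,)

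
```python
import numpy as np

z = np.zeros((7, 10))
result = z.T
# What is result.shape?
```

(10, 7)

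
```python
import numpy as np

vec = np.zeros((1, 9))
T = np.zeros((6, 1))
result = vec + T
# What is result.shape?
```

(6, 9)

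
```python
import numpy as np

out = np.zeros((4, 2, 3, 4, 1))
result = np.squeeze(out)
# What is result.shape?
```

(4, 2, 3, 4)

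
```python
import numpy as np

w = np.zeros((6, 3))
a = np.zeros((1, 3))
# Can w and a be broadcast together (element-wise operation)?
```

Yes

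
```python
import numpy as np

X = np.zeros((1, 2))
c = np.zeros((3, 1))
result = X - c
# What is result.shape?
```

(3, 2)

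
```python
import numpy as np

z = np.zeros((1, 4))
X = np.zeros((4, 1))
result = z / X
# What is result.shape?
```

(4, 4)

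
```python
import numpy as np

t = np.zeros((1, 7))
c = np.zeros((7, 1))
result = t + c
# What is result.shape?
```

(7, 7)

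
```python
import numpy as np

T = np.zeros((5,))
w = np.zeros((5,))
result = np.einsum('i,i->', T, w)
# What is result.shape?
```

()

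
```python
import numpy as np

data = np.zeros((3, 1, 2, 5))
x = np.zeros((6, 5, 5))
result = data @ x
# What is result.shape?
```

(3, 6, 2, 5)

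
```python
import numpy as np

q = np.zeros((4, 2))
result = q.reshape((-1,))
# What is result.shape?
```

(8,)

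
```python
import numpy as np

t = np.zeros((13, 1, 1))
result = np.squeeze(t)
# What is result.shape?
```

(13,)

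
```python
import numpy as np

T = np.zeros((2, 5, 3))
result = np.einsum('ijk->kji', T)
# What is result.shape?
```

(3, 5, 2)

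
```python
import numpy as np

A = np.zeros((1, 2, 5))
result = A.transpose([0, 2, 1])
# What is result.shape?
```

(1, 5, 2)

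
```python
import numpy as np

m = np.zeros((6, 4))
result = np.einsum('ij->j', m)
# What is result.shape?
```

(4,)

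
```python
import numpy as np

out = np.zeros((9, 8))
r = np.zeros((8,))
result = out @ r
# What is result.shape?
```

(9,)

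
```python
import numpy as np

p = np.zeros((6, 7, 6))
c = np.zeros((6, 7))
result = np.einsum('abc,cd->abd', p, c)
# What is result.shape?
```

(6, 7, 7)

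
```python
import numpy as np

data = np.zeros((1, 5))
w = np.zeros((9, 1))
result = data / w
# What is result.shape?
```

(9, 5)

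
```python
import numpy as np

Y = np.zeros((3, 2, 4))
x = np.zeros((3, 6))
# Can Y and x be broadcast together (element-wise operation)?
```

No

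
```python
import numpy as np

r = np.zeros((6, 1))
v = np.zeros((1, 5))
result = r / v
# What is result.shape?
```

(6, 5)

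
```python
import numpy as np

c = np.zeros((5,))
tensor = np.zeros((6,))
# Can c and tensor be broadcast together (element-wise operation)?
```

No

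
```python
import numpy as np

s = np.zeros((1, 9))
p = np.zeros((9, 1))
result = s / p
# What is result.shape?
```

(9, 9)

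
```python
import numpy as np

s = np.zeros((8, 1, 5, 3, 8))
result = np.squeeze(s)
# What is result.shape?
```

(8, 5, 3, 8)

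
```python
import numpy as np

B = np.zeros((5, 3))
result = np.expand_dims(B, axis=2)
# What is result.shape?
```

(5, 3, 1)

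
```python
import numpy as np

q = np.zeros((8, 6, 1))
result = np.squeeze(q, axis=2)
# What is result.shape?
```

(8, 6)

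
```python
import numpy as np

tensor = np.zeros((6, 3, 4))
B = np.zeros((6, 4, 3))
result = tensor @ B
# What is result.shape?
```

(6, 3, 3)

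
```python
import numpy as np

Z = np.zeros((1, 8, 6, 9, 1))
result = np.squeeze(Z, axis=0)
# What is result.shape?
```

(8, 6, 9, 1)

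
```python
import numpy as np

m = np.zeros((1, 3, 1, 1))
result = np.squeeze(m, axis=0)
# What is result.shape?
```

(3, 1, 1)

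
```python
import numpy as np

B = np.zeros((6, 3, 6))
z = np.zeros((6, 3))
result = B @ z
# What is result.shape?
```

(6, 3, 3)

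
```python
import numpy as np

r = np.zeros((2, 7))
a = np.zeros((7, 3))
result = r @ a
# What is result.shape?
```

(2, 3)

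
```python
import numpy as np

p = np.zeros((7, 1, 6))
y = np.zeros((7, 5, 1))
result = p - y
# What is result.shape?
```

(7, 5, 6)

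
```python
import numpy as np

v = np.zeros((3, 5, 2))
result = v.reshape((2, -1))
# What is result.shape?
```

(2, 15)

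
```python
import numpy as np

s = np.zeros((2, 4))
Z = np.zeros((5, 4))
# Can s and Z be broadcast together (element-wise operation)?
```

No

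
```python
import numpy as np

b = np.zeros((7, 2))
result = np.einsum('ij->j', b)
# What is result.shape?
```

(2,)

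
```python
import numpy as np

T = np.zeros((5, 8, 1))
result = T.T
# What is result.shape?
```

(1, 8, 5)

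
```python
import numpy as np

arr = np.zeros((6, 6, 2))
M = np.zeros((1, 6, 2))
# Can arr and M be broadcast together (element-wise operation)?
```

Yes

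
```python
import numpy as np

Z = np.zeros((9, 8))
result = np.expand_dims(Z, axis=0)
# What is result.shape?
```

(1, 9, 8)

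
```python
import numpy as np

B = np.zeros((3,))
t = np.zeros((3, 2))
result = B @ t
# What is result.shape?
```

(2,)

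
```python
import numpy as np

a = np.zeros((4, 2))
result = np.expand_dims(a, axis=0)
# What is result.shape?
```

(1, 4, 2)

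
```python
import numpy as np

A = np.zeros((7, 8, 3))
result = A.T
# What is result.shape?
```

(3, 8, 7)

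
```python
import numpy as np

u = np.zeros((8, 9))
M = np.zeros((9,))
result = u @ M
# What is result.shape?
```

(8,)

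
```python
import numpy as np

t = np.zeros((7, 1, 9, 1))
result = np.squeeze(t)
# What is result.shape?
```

(7, 9)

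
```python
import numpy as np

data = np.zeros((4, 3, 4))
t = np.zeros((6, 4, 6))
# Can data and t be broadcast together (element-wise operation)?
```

No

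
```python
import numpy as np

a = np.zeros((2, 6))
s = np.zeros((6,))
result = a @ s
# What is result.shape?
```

(2,)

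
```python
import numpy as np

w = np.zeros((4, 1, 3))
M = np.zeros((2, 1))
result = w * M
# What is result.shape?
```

(4, 2, 3)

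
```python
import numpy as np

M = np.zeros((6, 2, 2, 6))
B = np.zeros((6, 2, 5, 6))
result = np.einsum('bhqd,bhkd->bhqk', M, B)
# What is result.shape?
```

(6, 2, 2, 5)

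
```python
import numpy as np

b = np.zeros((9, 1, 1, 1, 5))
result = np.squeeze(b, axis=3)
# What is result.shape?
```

(9, 1, 1, 5)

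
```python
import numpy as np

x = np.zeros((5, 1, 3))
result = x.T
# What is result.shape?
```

(3, 1, 5)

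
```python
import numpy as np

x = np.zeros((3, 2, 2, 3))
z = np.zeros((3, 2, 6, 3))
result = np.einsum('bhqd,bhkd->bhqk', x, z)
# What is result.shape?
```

(3, 2, 2, 6)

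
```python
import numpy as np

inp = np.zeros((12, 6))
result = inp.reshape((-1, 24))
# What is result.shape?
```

(3, 24)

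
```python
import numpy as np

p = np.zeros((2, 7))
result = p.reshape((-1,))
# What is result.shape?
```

(14,)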